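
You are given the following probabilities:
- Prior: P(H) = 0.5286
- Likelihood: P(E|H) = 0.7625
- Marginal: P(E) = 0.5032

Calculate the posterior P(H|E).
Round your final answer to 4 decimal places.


Using Bayes' theorem:

P(H|E) = P(E|H) × P(H) / P(E)
       = 0.7625 × 0.5286 / 0.5032
       = 0.40305750 / 0.5032
       = 0.8010

The evidence strengthens our belief in H.
Prior: 0.5286 → Posterior: 0.8010


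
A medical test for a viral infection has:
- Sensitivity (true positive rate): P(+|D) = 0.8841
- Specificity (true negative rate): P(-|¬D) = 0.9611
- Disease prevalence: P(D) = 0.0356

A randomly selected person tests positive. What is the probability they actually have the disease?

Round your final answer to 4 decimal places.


Let D = has disease, + = positive test

Given:
- P(D) = 0.0356 (prevalence)
- P(+|D) = 0.8841 (sensitivity)
- P(-|¬D) = 0.9611 (specificity)
- P(+|¬D) = 0.0389 (false positive rate = 1 - specificity)

Step 1: Find P(+)
P(+) = P(+|D)P(D) + P(+|¬D)P(¬D)
     = 0.8841 × 0.0356 + 0.0389 × 0.9644
     = 0.03147396 + 0.03751516
     = 0.06898912

Step 2: Apply Bayes' theorem for P(D|+)
P(D|+) = P(+|D)P(D) / P(+)
       = 0.03147396 / 0.06898912
       = 0.4562


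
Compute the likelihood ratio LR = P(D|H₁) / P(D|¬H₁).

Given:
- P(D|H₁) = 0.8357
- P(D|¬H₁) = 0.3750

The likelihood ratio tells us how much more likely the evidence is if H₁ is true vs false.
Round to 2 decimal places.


Likelihood Ratio (LR) = P(D|H₁) / P(D|¬H₁)

LR = 0.8357 / 0.3750
   = 2.23

The evidence is 2.23 times more likely if H₁ is true than if H₁ is false.
Since LR > 1, the evidence supports H₁ over ¬H₁.


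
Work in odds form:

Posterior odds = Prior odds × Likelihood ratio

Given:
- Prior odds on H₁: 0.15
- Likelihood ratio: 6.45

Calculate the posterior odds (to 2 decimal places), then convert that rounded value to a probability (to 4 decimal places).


Step 1: Calculate posterior odds
Posterior odds = Prior odds × LR
               = 0.15 × 6.45
               = 0.97

Step 2: Convert to probability
P(H₁|E) = Posterior odds / (1 + Posterior odds)
       = 0.97 / (1 + 0.97)
       = 0.97 / 1.97
       = 0.4924

The evidence increased P(H₁) from 0.1304 to 0.4924.


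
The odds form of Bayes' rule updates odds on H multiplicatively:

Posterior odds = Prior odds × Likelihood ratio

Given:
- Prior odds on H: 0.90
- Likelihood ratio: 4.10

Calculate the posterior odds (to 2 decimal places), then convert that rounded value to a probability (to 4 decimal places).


Step 1: Calculate posterior odds
Posterior odds = Prior odds × LR
               = 0.90 × 4.10
               = 3.69

Step 2: Convert to probability
P(H|E) = Posterior odds / (1 + Posterior odds)
       = 3.69 / (1 + 3.69)
       = 3.69 / 4.69
       = 0.7868

The evidence increased P(H) from 0.4737 to 0.7868.


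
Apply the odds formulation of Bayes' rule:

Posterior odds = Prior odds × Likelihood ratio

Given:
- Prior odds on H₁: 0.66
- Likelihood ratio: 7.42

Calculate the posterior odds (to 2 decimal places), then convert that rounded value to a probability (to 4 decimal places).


Step 1: Calculate posterior odds
Posterior odds = Prior odds × LR
               = 0.66 × 7.42
               = 4.90

Step 2: Convert to probability
P(H₁|E) = Posterior odds / (1 + Posterior odds)
       = 4.90 / (1 + 4.90)
       = 4.90 / 5.90
       = 0.8305

The evidence increased P(H₁) from 0.3976 to 0.8305.


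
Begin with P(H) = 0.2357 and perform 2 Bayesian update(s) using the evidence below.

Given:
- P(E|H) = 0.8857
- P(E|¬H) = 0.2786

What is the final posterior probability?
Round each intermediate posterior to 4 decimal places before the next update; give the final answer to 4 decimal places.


Sequential Bayesian updating:

Initial prior: P(H) = 0.2357

Update 1:
  P(E) = 0.8857 × 0.2357 + 0.2786 × 0.7643 = 0.20875949 + 0.21293398 = 0.42169347
  P(H|E) = 0.20875949 / 0.42169347 = 0.4951

Update 2:
  P(E) = 0.8857 × 0.4951 + 0.2786 × 0.5049 = 0.43851007 + 0.14066514 = 0.57917521
  P(H|E) = 0.43851007 / 0.57917521 = 0.7571

Final posterior: 0.7571


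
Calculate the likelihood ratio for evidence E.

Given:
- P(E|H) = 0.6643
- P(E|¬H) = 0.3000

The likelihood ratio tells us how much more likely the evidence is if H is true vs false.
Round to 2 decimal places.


Likelihood Ratio (LR) = P(E|H) / P(E|¬H)

LR = 0.6643 / 0.3000
   = 2.21

The evidence is 2.21 times more likely if H is true than if H is false.
Because LR exceeds 1, E is evidence for H.


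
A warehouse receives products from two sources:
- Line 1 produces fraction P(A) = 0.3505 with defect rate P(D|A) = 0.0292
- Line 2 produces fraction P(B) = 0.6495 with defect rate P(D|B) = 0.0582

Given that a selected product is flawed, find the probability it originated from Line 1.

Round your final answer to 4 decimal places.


Let A = from Line 1, D = flawed

Given:
- P(A) = 0.3505, P(B) = 0.6495
- P(D|A) = 0.0292, P(D|B) = 0.0582

Step 1: Find P(D)
P(D) = P(D|A)P(A) + P(D|B)P(B)
     = 0.0292 × 0.3505 + 0.0582 × 0.6495
     = 0.01023460 + 0.03780090
     = 0.04803550

Step 2: Apply Bayes' theorem
P(A|D) = P(D|A)P(A) / P(D)
       = 0.01023460 / 0.04803550
       = 0.2131


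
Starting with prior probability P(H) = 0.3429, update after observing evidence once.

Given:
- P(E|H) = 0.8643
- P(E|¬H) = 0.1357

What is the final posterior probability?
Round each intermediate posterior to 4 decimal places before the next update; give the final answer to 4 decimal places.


Sequential Bayesian updating:

Initial prior: P(H) = 0.3429

Update 1:
  P(E) = 0.8643 × 0.3429 + 0.1357 × 0.6571 = 0.29636847 + 0.08916847 = 0.38553694
  P(H|E) = 0.29636847 / 0.38553694 = 0.7687

Final posterior: 0.7687


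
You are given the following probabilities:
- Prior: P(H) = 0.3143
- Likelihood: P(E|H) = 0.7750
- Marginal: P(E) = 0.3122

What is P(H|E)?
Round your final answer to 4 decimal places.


Using Bayes' theorem:

P(H|E) = P(E|H) × P(H) / P(E)
       = 0.7750 × 0.3143 / 0.3122
       = 0.24358250 / 0.3122
       = 0.7802

The evidence strengthens our belief in H.
Prior: 0.3143 → Posterior: 0.7802


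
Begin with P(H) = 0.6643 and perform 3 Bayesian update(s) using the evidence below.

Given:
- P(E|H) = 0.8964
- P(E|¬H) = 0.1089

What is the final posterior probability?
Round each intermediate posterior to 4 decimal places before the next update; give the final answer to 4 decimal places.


Sequential Bayesian updating:

Initial prior: P(H) = 0.6643

Update 1:
  P(E) = 0.8964 × 0.6643 + 0.1089 × 0.3357 = 0.59547852 + 0.03655773 = 0.63203625
  P(H|E) = 0.59547852 / 0.63203625 = 0.9422

Update 2:
  P(E) = 0.8964 × 0.9422 + 0.1089 × 0.0578 = 0.84458808 + 0.00629442 = 0.85088250
  P(H|E) = 0.84458808 / 0.85088250 = 0.9926

Update 3:
  P(E) = 0.8964 × 0.9926 + 0.1089 × 0.0074 = 0.88976664 + 0.00080586 = 0.89057250
  P(H|E) = 0.88976664 / 0.89057250 = 0.9991

Final posterior: 0.9991


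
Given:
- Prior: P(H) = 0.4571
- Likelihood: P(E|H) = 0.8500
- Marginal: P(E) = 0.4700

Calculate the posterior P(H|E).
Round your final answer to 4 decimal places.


Using Bayes' theorem:

P(H|E) = P(E|H) × P(H) / P(E)
       = 0.8500 × 0.4571 / 0.4700
       = 0.38853500 / 0.4700
       = 0.8267

The evidence strengthens our belief in H.
Prior: 0.4571 → Posterior: 0.8267


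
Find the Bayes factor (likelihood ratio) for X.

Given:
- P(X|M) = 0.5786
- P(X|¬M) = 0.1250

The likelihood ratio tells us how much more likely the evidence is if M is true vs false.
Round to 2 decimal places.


Likelihood Ratio (LR) = P(X|M) / P(X|¬M)

LR = 0.5786 / 0.1250
   = 4.63

The evidence is 4.63 times more likely if M is true than if M is false.
Since LR > 1, the evidence supports M over ¬M.


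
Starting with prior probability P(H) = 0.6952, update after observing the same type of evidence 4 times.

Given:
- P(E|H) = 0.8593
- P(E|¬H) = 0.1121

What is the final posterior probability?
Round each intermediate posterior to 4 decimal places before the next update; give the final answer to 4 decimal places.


Sequential Bayesian updating:

Initial prior: P(H) = 0.6952

Update 1:
  P(E) = 0.8593 × 0.6952 + 0.1121 × 0.3048 = 0.59738536 + 0.03416808 = 0.63155344
  P(H|E) = 0.59738536 / 0.63155344 = 0.9459

Update 2:
  P(E) = 0.8593 × 0.9459 + 0.1121 × 0.0541 = 0.81281187 + 0.00606461 = 0.81887648
  P(H|E) = 0.81281187 / 0.81887648 = 0.9926

Update 3:
  P(E) = 0.8593 × 0.9926 + 0.1121 × 0.0074 = 0.85294118 + 0.00082954 = 0.85377072
  P(H|E) = 0.85294118 / 0.85377072 = 0.9990

Update 4:
  P(E) = 0.8593 × 0.9990 + 0.1121 × 0.0010 = 0.85844070 + 0.00011210 = 0.85855280
  P(H|E) = 0.85844070 / 0.85855280 = 0.9999

Final posterior: 0.9999


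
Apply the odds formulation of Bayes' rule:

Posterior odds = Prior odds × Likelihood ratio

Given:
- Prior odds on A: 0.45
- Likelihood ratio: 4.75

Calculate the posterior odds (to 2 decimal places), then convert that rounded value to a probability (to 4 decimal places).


Step 1: Calculate posterior odds
Posterior odds = Prior odds × LR
               = 0.45 × 4.75
               = 2.14

Step 2: Convert to probability
P(A|E) = Posterior odds / (1 + Posterior odds)
       = 2.14 / (1 + 2.14)
       = 2.14 / 3.14
       = 0.6815

The evidence increased P(A) from 0.3103 to 0.6815.


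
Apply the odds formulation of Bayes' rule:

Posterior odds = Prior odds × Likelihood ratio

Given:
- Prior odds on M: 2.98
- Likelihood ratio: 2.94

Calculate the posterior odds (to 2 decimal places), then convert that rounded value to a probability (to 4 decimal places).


Step 1: Calculate posterior odds
Posterior odds = Prior odds × LR
               = 2.98 × 2.94
               = 8.76

Step 2: Convert to probability
P(M|E) = Posterior odds / (1 + Posterior odds)
       = 8.76 / (1 + 8.76)
       = 8.76 / 9.76
       = 0.8975

The evidence increased P(M) from 0.7487 to 0.8975.


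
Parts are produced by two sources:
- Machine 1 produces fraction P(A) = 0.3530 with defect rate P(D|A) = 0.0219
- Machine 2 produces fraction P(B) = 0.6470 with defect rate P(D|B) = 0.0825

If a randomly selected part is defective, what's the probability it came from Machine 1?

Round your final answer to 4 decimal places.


Let A = from Machine 1, D = defective

Given:
- P(A) = 0.3530, P(B) = 0.6470
- P(D|A) = 0.0219, P(D|B) = 0.0825

Step 1: Find P(D)
P(D) = P(D|A)P(A) + P(D|B)P(B)
     = 0.0219 × 0.3530 + 0.0825 × 0.6470
     = 0.00773070 + 0.05337750
     = 0.06110820

Step 2: Apply Bayes' theorem
P(A|D) = P(D|A)P(A) / P(D)
       = 0.00773070 / 0.06110820
       = 0.1265


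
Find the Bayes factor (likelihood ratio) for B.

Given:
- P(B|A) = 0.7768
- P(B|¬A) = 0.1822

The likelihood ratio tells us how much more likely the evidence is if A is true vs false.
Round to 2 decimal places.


Likelihood Ratio (LR) = P(B|A) / P(B|¬A)

LR = 0.7768 / 0.1822
   = 4.26

The evidence is 4.26 times more likely if A is true than if A is false.
Because LR exceeds 1, B is evidence for A.


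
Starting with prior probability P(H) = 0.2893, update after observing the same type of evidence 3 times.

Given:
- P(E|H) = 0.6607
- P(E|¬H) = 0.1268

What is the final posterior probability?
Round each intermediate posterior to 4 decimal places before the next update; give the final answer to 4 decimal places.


Sequential Bayesian updating:

Initial prior: P(H) = 0.2893

Update 1:
  P(E) = 0.6607 × 0.2893 + 0.1268 × 0.7107 = 0.19114051 + 0.09011676 = 0.28125727
  P(H|E) = 0.19114051 / 0.28125727 = 0.6796

Update 2:
  P(E) = 0.6607 × 0.6796 + 0.1268 × 0.3204 = 0.44901172 + 0.04062672 = 0.48963844
  P(H|E) = 0.44901172 / 0.48963844 = 0.9170

Update 3:
  P(E) = 0.6607 × 0.9170 + 0.1268 × 0.0830 = 0.60586190 + 0.01052440 = 0.61638630
  P(H|E) = 0.60586190 / 0.61638630 = 0.9829

Final posterior: 0.9829


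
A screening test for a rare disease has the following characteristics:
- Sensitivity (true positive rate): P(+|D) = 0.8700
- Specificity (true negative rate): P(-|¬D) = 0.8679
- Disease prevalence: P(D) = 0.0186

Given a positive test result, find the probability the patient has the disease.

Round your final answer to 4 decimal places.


Let D = has disease, + = positive test

Given:
- P(D) = 0.0186 (prevalence)
- P(+|D) = 0.8700 (sensitivity)
- P(-|¬D) = 0.8679 (specificity)
- P(+|¬D) = 0.1321 (false positive rate = 1 - specificity)

Step 1: Find P(+)
P(+) = P(+|D)P(D) + P(+|¬D)P(¬D)
     = 0.8700 × 0.0186 + 0.1321 × 0.9814
     = 0.01618200 + 0.12964294
     = 0.14582494

Step 2: Apply Bayes' theorem for P(D|+)
P(D|+) = P(+|D)P(D) / P(+)
       = 0.01618200 / 0.14582494
       = 0.1110


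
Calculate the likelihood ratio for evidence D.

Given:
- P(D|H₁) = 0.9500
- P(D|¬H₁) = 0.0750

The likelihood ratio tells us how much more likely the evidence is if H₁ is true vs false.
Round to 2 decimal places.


Likelihood Ratio (LR) = P(D|H₁) / P(D|¬H₁)

LR = 0.9500 / 0.0750
   = 12.67

The evidence is 12.67 times more likely if H₁ is true than if H₁ is false.
Because LR exceeds 1, D is evidence for H₁.


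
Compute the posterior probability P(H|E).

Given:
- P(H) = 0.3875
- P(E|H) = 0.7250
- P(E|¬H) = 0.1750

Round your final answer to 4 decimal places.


Bayes' theorem: P(H|E) = P(E|H) × P(H) / P(E)

Step 1: Calculate P(E) using law of total probability
P(E) = P(E|H)P(H) + P(E|¬H)P(¬H)
     = 0.7250 × 0.3875 + 0.1750 × 0.6125
     = 0.28093750 + 0.10718750
     = 0.38812500

Step 2: Apply Bayes' theorem
P(H|E) = P(E|H) × P(H) / P(E)
       = 0.28093750 / 0.38812500
       = 0.7238


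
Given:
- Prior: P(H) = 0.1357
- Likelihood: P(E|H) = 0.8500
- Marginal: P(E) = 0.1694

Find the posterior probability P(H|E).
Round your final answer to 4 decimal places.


Using Bayes' theorem:

P(H|E) = P(E|H) × P(H) / P(E)
       = 0.8500 × 0.1357 / 0.1694
       = 0.11534500 / 0.1694
       = 0.6809

The evidence strengthens our belief in H.
Prior: 0.1357 → Posterior: 0.6809


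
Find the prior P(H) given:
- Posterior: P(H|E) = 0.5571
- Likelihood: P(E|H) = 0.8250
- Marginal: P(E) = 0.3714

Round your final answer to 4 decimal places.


From Bayes' theorem: P(H|E) = P(E|H) × P(H) / P(E)

Rearranging for P(H):
P(H) = P(H|E) × P(E) / P(E|H)
     = 0.5571 × 0.3714 / 0.8250
     = 0.20690694 / 0.8250
     = 0.2508


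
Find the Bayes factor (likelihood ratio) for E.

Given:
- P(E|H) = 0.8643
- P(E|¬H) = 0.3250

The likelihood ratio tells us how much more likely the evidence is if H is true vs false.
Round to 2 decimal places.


Likelihood Ratio (LR) = P(E|H) / P(E|¬H)

LR = 0.8643 / 0.3250
   = 2.66

The evidence is 2.66 times more likely if H is true than if H is false.
Since LR > 1, the evidence supports H over ¬H.


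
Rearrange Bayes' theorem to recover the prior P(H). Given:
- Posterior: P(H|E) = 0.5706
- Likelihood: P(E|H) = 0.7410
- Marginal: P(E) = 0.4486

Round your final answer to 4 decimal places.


From Bayes' theorem: P(H|E) = P(E|H) × P(H) / P(E)

Rearranging for P(H):
P(H) = P(H|E) × P(E) / P(E|H)
     = 0.5706 × 0.4486 / 0.7410
     = 0.25597116 / 0.7410
     = 0.3454


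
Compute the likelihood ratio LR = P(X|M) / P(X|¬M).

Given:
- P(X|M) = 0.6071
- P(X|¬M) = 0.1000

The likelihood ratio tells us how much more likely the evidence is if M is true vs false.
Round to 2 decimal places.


Likelihood Ratio (LR) = P(X|M) / P(X|¬M)

LR = 0.6071 / 0.1000
   = 6.07

The evidence is 6.07 times more likely if M is true than if M is false.
Since LR > 1, the evidence supports M over ¬M.


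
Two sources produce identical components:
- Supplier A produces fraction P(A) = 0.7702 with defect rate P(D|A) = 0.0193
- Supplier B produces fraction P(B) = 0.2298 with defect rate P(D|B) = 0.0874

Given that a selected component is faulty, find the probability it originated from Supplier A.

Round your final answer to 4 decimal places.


Let A = from Supplier A, D = faulty

Given:
- P(A) = 0.7702, P(B) = 0.2298
- P(D|A) = 0.0193, P(D|B) = 0.0874

Step 1: Find P(D)
P(D) = P(D|A)P(A) + P(D|B)P(B)
     = 0.0193 × 0.7702 + 0.0874 × 0.2298
     = 0.01486486 + 0.02008452
     = 0.03494938

Step 2: Apply Bayes' theorem
P(A|D) = P(D|A)P(A) / P(D)
       = 0.01486486 / 0.03494938
       = 0.4253


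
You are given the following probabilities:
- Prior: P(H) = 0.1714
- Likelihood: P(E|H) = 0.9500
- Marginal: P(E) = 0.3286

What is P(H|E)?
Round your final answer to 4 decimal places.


Using Bayes' theorem:

P(H|E) = P(E|H) × P(H) / P(E)
       = 0.9500 × 0.1714 / 0.3286
       = 0.16283000 / 0.3286
       = 0.4955

The evidence strengthens our belief in H.
Prior: 0.1714 → Posterior: 0.4955


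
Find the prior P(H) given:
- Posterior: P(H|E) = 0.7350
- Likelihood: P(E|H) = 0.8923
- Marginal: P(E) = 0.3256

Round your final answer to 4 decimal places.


From Bayes' theorem: P(H|E) = P(E|H) × P(H) / P(E)

Rearranging for P(H):
P(H) = P(H|E) × P(E) / P(E|H)
     = 0.7350 × 0.3256 / 0.8923
     = 0.23931600 / 0.8923
     = 0.2682


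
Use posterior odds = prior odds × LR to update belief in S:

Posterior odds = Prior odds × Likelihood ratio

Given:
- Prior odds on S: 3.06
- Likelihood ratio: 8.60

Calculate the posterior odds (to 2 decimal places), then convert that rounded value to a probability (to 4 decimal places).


Step 1: Calculate posterior odds
Posterior odds = Prior odds × LR
               = 3.06 × 8.60
               = 26.32

Step 2: Convert to probability
P(S|E) = Posterior odds / (1 + Posterior odds)
       = 26.32 / (1 + 26.32)
       = 26.32 / 27.32
       = 0.9634

The evidence increased P(S) from 0.7537 to 0.9634.


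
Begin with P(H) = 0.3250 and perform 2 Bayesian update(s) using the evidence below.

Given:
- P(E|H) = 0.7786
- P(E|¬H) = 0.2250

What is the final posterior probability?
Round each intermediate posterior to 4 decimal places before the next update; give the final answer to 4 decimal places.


Sequential Bayesian updating:

Initial prior: P(H) = 0.3250

Update 1:
  P(E) = 0.7786 × 0.3250 + 0.2250 × 0.6750 = 0.25304500 + 0.15187500 = 0.40492000
  P(H|E) = 0.25304500 / 0.40492000 = 0.6249

Update 2:
  P(E) = 0.7786 × 0.6249 + 0.2250 × 0.3751 = 0.48654714 + 0.08439750 = 0.57094464
  P(H|E) = 0.48654714 / 0.57094464 = 0.8522

Final posterior: 0.8522


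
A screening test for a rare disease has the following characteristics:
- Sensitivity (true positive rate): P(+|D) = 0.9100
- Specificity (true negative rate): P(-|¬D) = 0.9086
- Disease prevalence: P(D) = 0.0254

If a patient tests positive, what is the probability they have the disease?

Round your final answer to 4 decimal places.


Let D = has disease, + = positive test

Given:
- P(D) = 0.0254 (prevalence)
- P(+|D) = 0.9100 (sensitivity)
- P(-|¬D) = 0.9086 (specificity)
- P(+|¬D) = 0.0914 (false positive rate = 1 - specificity)

Step 1: Find P(+)
P(+) = P(+|D)P(D) + P(+|¬D)P(¬D)
     = 0.9100 × 0.0254 + 0.0914 × 0.9746
     = 0.02311400 + 0.08907844
     = 0.11219244

Step 2: Apply Bayes' theorem for P(D|+)
P(D|+) = P(+|D)P(D) / P(+)
       = 0.02311400 / 0.11219244
       = 0.2060


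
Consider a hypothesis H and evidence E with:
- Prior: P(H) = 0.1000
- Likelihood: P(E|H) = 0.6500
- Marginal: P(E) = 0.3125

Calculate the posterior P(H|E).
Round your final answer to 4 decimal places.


Using Bayes' theorem:

P(H|E) = P(E|H) × P(H) / P(E)
       = 0.6500 × 0.1000 / 0.3125
       = 0.06500000 / 0.3125
       = 0.2080

The evidence strengthens our belief in H.
Prior: 0.1000 → Posterior: 0.2080


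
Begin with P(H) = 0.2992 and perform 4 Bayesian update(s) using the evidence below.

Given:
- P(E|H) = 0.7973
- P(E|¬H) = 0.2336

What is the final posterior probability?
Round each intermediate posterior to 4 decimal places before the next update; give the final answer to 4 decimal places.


Sequential Bayesian updating:

Initial prior: P(H) = 0.2992

Update 1:
  P(E) = 0.7973 × 0.2992 + 0.2336 × 0.7008 = 0.23855216 + 0.16370688 = 0.40225904
  P(H|E) = 0.23855216 / 0.40225904 = 0.5930

Update 2:
  P(E) = 0.7973 × 0.5930 + 0.2336 × 0.4070 = 0.47279890 + 0.09507520 = 0.56787410
  P(H|E) = 0.47279890 / 0.56787410 = 0.8326

Update 3:
  P(E) = 0.7973 × 0.8326 + 0.2336 × 0.1674 = 0.66383198 + 0.03910464 = 0.70293662
  P(H|E) = 0.66383198 / 0.70293662 = 0.9444

Update 4:
  P(E) = 0.7973 × 0.9444 + 0.2336 × 0.0556 = 0.75297012 + 0.01298816 = 0.76595828
  P(H|E) = 0.75297012 / 0.76595828 = 0.9830

Final posterior: 0.9830


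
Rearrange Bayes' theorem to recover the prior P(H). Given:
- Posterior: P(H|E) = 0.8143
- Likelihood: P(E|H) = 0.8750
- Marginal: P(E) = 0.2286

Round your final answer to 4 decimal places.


From Bayes' theorem: P(H|E) = P(E|H) × P(H) / P(E)

Rearranging for P(H):
P(H) = P(H|E) × P(E) / P(E|H)
     = 0.8143 × 0.2286 / 0.8750
     = 0.18614898 / 0.8750
     = 0.2127


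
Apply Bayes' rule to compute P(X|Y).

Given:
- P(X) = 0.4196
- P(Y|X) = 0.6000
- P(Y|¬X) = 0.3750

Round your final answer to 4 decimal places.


Bayes' theorem: P(X|Y) = P(Y|X) × P(X) / P(Y)

Step 1: Calculate P(Y) using law of total probability
P(Y) = P(Y|X)P(X) + P(Y|¬X)P(¬X)
     = 0.6000 × 0.4196 + 0.3750 × 0.5804
     = 0.25176000 + 0.21765000
     = 0.46941000

Step 2: Apply Bayes' theorem
P(X|Y) = P(Y|X) × P(X) / P(Y)
       = 0.25176000 / 0.46941000
       = 0.5363


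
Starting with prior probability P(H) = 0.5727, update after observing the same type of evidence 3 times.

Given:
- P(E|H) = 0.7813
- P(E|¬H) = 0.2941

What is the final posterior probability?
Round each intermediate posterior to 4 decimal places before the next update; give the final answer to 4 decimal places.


Sequential Bayesian updating:

Initial prior: P(H) = 0.5727

Update 1:
  P(E) = 0.7813 × 0.5727 + 0.2941 × 0.4273 = 0.44745051 + 0.12566893 = 0.57311944
  P(H|E) = 0.44745051 / 0.57311944 = 0.7807

Update 2:
  P(E) = 0.7813 × 0.7807 + 0.2941 × 0.2193 = 0.60996091 + 0.06449613 = 0.67445704
  P(H|E) = 0.60996091 / 0.67445704 = 0.9044

Update 3:
  P(E) = 0.7813 × 0.9044 + 0.2941 × 0.0956 = 0.70660772 + 0.02811596 = 0.73472368
  P(H|E) = 0.70660772 / 0.73472368 = 0.9617

Final posterior: 0.9617


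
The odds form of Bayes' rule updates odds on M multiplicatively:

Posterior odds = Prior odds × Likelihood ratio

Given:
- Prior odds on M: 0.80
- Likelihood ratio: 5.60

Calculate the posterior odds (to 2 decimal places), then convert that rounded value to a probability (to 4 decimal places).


Step 1: Calculate posterior odds
Posterior odds = Prior odds × LR
               = 0.80 × 5.60
               = 4.48

Step 2: Convert to probability
P(M|E) = Posterior odds / (1 + Posterior odds)
       = 4.48 / (1 + 4.48)
       = 4.48 / 5.48
       = 0.8175

The evidence increased P(M) from 0.4444 to 0.8175.


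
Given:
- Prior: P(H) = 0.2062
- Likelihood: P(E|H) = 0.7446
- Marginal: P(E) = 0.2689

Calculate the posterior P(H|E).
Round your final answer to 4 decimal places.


Using Bayes' theorem:

P(H|E) = P(E|H) × P(H) / P(E)
       = 0.7446 × 0.2062 / 0.2689
       = 0.15353652 / 0.2689
       = 0.5710

The evidence strengthens our belief in H.
Prior: 0.2062 → Posterior: 0.5710


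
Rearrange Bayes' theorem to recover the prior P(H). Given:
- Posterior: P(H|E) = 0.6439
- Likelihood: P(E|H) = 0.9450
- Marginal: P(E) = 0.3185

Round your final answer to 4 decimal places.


From Bayes' theorem: P(H|E) = P(E|H) × P(H) / P(E)

Rearranging for P(H):
P(H) = P(H|E) × P(E) / P(E|H)
     = 0.6439 × 0.3185 / 0.9450
     = 0.20508215 / 0.9450
     = 0.2170


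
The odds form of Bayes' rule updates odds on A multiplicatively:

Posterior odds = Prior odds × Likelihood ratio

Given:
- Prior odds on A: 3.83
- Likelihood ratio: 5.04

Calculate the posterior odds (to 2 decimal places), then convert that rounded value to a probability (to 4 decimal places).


Step 1: Calculate posterior odds
Posterior odds = Prior odds × LR
               = 3.83 × 5.04
               = 19.30

Step 2: Convert to probability
P(A|E) = Posterior odds / (1 + Posterior odds)
       = 19.30 / (1 + 19.30)
       = 19.30 / 20.30
       = 0.9507

The evidence increased P(A) from 0.7930 to 0.9507.


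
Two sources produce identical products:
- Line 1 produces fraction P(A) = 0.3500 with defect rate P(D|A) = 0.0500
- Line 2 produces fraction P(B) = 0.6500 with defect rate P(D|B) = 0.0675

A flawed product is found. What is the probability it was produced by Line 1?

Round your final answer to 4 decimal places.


Let A = from Line 1, D = flawed

Given:
- P(A) = 0.3500, P(B) = 0.6500
- P(D|A) = 0.0500, P(D|B) = 0.0675

Step 1: Find P(D)
P(D) = P(D|A)P(A) + P(D|B)P(B)
     = 0.0500 × 0.3500 + 0.0675 × 0.6500
     = 0.01750000 + 0.04387500
     = 0.06137500

Step 2: Apply Bayes' theorem
P(A|D) = P(D|A)P(A) / P(D)
       = 0.01750000 / 0.06137500
       = 0.2851


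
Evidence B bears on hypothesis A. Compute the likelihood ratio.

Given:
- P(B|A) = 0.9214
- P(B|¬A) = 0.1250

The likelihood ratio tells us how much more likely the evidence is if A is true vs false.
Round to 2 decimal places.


Likelihood Ratio (LR) = P(B|A) / P(B|¬A)

LR = 0.9214 / 0.1250
   = 7.37

The evidence is 7.37 times more likely if A is true than if A is false.
LR > 1, so observing B raises the odds in favor of A.


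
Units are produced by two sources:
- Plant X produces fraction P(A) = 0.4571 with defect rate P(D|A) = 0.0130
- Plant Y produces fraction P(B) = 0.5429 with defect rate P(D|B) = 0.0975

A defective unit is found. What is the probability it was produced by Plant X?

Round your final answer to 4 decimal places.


Let A = from Plant X, D = defective

Given:
- P(A) = 0.4571, P(B) = 0.5429
- P(D|A) = 0.0130, P(D|B) = 0.0975

Step 1: Find P(D)
P(D) = P(D|A)P(A) + P(D|B)P(B)
     = 0.0130 × 0.4571 + 0.0975 × 0.5429
     = 0.00594230 + 0.05293275
     = 0.05887505

Step 2: Apply Bayes' theorem
P(A|D) = P(D|A)P(A) / P(D)
       = 0.00594230 / 0.05887505
       = 0.1009


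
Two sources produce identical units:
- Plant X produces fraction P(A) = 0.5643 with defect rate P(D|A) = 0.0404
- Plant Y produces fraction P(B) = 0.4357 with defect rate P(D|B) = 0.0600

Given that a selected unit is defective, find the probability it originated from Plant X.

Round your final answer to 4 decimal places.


Let A = from Plant X, D = defective

Given:
- P(A) = 0.5643, P(B) = 0.4357
- P(D|A) = 0.0404, P(D|B) = 0.0600

Step 1: Find P(D)
P(D) = P(D|A)P(A) + P(D|B)P(B)
     = 0.0404 × 0.5643 + 0.0600 × 0.4357
     = 0.02279772 + 0.02614200
     = 0.04893972

Step 2: Apply Bayes' theorem
P(A|D) = P(D|A)P(A) / P(D)
       = 0.02279772 / 0.04893972
       = 0.4658


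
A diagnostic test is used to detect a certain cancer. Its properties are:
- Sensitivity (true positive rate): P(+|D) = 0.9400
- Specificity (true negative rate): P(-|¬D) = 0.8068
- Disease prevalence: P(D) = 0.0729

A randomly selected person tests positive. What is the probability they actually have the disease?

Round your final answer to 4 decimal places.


Let D = has disease, + = positive test

Given:
- P(D) = 0.0729 (prevalence)
- P(+|D) = 0.9400 (sensitivity)
- P(-|¬D) = 0.8068 (specificity)
- P(+|¬D) = 0.1932 (false positive rate = 1 - specificity)

Step 1: Find P(+)
P(+) = P(+|D)P(D) + P(+|¬D)P(¬D)
     = 0.9400 × 0.0729 + 0.1932 × 0.9271
     = 0.06852600 + 0.17911572
     = 0.24764172

Step 2: Apply Bayes' theorem for P(D|+)
P(D|+) = P(+|D)P(D) / P(+)
       = 0.06852600 / 0.24764172
       = 0.2767


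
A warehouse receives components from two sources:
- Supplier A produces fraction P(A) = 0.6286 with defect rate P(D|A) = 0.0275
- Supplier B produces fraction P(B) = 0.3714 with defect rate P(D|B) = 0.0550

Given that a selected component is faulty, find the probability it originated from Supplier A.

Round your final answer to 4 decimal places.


Let A = from Supplier A, D = faulty

Given:
- P(A) = 0.6286, P(B) = 0.3714
- P(D|A) = 0.0275, P(D|B) = 0.0550

Step 1: Find P(D)
P(D) = P(D|A)P(A) + P(D|B)P(B)
     = 0.0275 × 0.6286 + 0.0550 × 0.3714
     = 0.01728650 + 0.02042700
     = 0.03771350

Step 2: Apply Bayes' theorem
P(A|D) = P(D|A)P(A) / P(D)
       = 0.01728650 / 0.03771350
       = 0.4584


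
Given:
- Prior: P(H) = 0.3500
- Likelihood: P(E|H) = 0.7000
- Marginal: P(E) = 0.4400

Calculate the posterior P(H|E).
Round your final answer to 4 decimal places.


Using Bayes' theorem:

P(H|E) = P(E|H) × P(H) / P(E)
       = 0.7000 × 0.3500 / 0.4400
       = 0.24500000 / 0.4400
       = 0.5568

The evidence strengthens our belief in H.
Prior: 0.3500 → Posterior: 0.5568


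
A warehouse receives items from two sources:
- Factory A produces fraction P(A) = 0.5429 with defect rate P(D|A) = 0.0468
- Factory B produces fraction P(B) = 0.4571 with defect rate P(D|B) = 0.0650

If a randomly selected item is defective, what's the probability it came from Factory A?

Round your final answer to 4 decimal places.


Let A = from Factory A, D = defective

Given:
- P(A) = 0.5429, P(B) = 0.4571
- P(D|A) = 0.0468, P(D|B) = 0.0650

Step 1: Find P(D)
P(D) = P(D|A)P(A) + P(D|B)P(B)
     = 0.0468 × 0.5429 + 0.0650 × 0.4571
     = 0.02540772 + 0.02971150
     = 0.05511922

Step 2: Apply Bayes' theorem
P(A|D) = P(D|A)P(A) / P(D)
       = 0.02540772 / 0.05511922
       = 0.4610


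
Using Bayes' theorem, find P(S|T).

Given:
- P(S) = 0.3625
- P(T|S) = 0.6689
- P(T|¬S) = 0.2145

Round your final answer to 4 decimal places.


Bayes' theorem: P(S|T) = P(T|S) × P(S) / P(T)

Step 1: Calculate P(T) using law of total probability
P(T) = P(T|S)P(S) + P(T|¬S)P(¬S)
     = 0.6689 × 0.3625 + 0.2145 × 0.6375
     = 0.24247625 + 0.13674375
     = 0.37922000

Step 2: Apply Bayes' theorem
P(S|T) = P(T|S) × P(S) / P(T)
       = 0.24247625 / 0.37922000
       = 0.6394


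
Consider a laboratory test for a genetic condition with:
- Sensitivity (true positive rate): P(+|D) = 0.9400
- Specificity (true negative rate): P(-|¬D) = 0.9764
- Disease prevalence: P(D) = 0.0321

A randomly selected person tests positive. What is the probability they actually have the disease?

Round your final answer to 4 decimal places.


Let D = has disease, + = positive test

Given:
- P(D) = 0.0321 (prevalence)
- P(+|D) = 0.9400 (sensitivity)
- P(-|¬D) = 0.9764 (specificity)
- P(+|¬D) = 0.0236 (false positive rate = 1 - specificity)

Step 1: Find P(+)
P(+) = P(+|D)P(D) + P(+|¬D)P(¬D)
     = 0.9400 × 0.0321 + 0.0236 × 0.9679
     = 0.03017400 + 0.02284244
     = 0.05301644

Step 2: Apply Bayes' theorem for P(D|+)
P(D|+) = P(+|D)P(D) / P(+)
       = 0.03017400 / 0.05301644
       = 0.5691


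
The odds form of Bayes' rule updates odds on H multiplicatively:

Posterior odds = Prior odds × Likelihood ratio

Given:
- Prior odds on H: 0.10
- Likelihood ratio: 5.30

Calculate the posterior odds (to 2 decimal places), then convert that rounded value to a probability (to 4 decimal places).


Step 1: Calculate posterior odds
Posterior odds = Prior odds × LR
               = 0.10 × 5.30
               = 0.53

Step 2: Convert to probability
P(H|E) = Posterior odds / (1 + Posterior odds)
       = 0.53 / (1 + 0.53)
       = 0.53 / 1.53
       = 0.3464

The evidence increased P(H) from 0.0909 to 0.3464.


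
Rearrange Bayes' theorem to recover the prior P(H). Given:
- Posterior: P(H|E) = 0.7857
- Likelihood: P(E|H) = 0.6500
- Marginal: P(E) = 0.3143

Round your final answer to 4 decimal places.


From Bayes' theorem: P(H|E) = P(E|H) × P(H) / P(E)

Rearranging for P(H):
P(H) = P(H|E) × P(E) / P(E|H)
     = 0.7857 × 0.3143 / 0.6500
     = 0.24694551 / 0.6500
     = 0.3799


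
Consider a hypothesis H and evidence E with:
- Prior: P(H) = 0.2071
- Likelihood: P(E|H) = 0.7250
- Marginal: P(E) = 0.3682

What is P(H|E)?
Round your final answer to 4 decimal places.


Using Bayes' theorem:

P(H|E) = P(E|H) × P(H) / P(E)
       = 0.7250 × 0.2071 / 0.3682
       = 0.15014750 / 0.3682
       = 0.4078

The evidence strengthens our belief in H.
Prior: 0.2071 → Posterior: 0.4078


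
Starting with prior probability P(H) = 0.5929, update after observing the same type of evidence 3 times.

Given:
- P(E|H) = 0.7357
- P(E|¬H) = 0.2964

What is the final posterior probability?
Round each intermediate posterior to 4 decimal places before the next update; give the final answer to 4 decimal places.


Sequential Bayesian updating:

Initial prior: P(H) = 0.5929

Update 1:
  P(E) = 0.7357 × 0.5929 + 0.2964 × 0.4071 = 0.43619653 + 0.12066444 = 0.55686097
  P(H|E) = 0.43619653 / 0.55686097 = 0.7833

Update 2:
  P(E) = 0.7357 × 0.7833 + 0.2964 × 0.2167 = 0.57627381 + 0.06422988 = 0.64050369
  P(H|E) = 0.57627381 / 0.64050369 = 0.8997

Update 3:
  P(E) = 0.7357 × 0.8997 + 0.2964 × 0.1003 = 0.66190929 + 0.02972892 = 0.69163821
  P(H|E) = 0.66190929 / 0.69163821 = 0.9570

Final posterior: 0.9570


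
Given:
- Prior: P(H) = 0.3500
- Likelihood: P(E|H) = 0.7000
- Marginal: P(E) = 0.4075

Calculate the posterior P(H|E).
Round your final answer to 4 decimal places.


Using Bayes' theorem:

P(H|E) = P(E|H) × P(H) / P(E)
       = 0.7000 × 0.3500 / 0.4075
       = 0.24500000 / 0.4075
       = 0.6012

The evidence strengthens our belief in H.
Prior: 0.3500 → Posterior: 0.6012


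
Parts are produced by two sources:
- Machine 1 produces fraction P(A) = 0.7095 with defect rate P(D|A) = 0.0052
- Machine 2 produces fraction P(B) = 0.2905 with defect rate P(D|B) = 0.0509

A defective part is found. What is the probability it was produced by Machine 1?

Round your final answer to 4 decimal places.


Let A = from Machine 1, D = defective

Given:
- P(A) = 0.7095, P(B) = 0.2905
- P(D|A) = 0.0052, P(D|B) = 0.0509

Step 1: Find P(D)
P(D) = P(D|A)P(A) + P(D|B)P(B)
     = 0.0052 × 0.7095 + 0.0509 × 0.2905
     = 0.00368940 + 0.01478645
     = 0.01847585

Step 2: Apply Bayes' theorem
P(A|D) = P(D|A)P(A) / P(D)
       = 0.00368940 / 0.01847585
       = 0.1997


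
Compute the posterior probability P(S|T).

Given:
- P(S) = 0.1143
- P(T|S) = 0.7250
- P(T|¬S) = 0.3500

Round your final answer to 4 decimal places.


Bayes' theorem: P(S|T) = P(T|S) × P(S) / P(T)

Step 1: Calculate P(T) using law of total probability
P(T) = P(T|S)P(S) + P(T|¬S)P(¬S)
     = 0.7250 × 0.1143 + 0.3500 × 0.8857
     = 0.08286750 + 0.30999500
     = 0.39286250

Step 2: Apply Bayes' theorem
P(S|T) = P(T|S) × P(S) / P(T)
       = 0.08286750 / 0.39286250
       = 0.2109


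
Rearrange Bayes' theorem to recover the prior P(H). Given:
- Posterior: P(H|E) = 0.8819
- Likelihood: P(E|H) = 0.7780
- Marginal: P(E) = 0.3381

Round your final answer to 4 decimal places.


From Bayes' theorem: P(H|E) = P(E|H) × P(H) / P(E)

Rearranging for P(H):
P(H) = P(H|E) × P(E) / P(E|H)
     = 0.8819 × 0.3381 / 0.7780
     = 0.29817039 / 0.7780
     = 0.3833


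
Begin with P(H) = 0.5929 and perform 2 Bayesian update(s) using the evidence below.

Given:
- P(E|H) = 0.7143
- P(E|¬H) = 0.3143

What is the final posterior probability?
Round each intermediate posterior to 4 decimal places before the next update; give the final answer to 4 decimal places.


Sequential Bayesian updating:

Initial prior: P(H) = 0.5929

Update 1:
  P(E) = 0.7143 × 0.5929 + 0.3143 × 0.4071 = 0.42350847 + 0.12795153 = 0.55146000
  P(H|E) = 0.42350847 / 0.55146000 = 0.7680

Update 2:
  P(E) = 0.7143 × 0.7680 + 0.3143 × 0.2320 = 0.54858240 + 0.07291760 = 0.62150000
  P(H|E) = 0.54858240 / 0.62150000 = 0.8827

Final posterior: 0.8827


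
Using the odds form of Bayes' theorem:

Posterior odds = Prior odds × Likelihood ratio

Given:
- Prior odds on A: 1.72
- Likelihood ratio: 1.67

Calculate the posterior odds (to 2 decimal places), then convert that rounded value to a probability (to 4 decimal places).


Step 1: Calculate posterior odds
Posterior odds = Prior odds × LR
               = 1.72 × 1.67
               = 2.87

Step 2: Convert to probability
P(A|E) = Posterior odds / (1 + Posterior odds)
       = 2.87 / (1 + 2.87)
       = 2.87 / 3.87
       = 0.7416

The evidence increased P(A) from 0.6324 to 0.7416.


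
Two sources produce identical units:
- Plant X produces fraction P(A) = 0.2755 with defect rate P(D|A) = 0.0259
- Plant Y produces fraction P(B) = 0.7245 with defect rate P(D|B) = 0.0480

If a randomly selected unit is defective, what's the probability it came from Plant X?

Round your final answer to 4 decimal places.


Let A = from Plant X, D = defective

Given:
- P(A) = 0.2755, P(B) = 0.7245
- P(D|A) = 0.0259, P(D|B) = 0.0480

Step 1: Find P(D)
P(D) = P(D|A)P(A) + P(D|B)P(B)
     = 0.0259 × 0.2755 + 0.0480 × 0.7245
     = 0.00713545 + 0.03477600
     = 0.04191145

Step 2: Apply Bayes' theorem
P(A|D) = P(D|A)P(A) / P(D)
       = 0.00713545 / 0.04191145
       = 0.1703


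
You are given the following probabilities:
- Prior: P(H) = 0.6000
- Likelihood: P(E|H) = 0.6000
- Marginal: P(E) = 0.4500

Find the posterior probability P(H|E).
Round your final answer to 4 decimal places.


Using Bayes' theorem:

P(H|E) = P(E|H) × P(H) / P(E)
       = 0.6000 × 0.6000 / 0.4500
       = 0.36000000 / 0.4500
       = 0.8000

The evidence strengthens our belief in H.
Prior: 0.6000 → Posterior: 0.8000


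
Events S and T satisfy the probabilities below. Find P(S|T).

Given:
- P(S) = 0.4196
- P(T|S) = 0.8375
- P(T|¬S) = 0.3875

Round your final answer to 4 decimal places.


Bayes' theorem: P(S|T) = P(T|S) × P(S) / P(T)

Step 1: Calculate P(T) using law of total probability
P(T) = P(T|S)P(S) + P(T|¬S)P(¬S)
     = 0.8375 × 0.4196 + 0.3875 × 0.5804
     = 0.35141500 + 0.22490500
     = 0.57632000

Step 2: Apply Bayes' theorem
P(S|T) = P(T|S) × P(S) / P(T)
       = 0.35141500 / 0.57632000
       = 0.6098


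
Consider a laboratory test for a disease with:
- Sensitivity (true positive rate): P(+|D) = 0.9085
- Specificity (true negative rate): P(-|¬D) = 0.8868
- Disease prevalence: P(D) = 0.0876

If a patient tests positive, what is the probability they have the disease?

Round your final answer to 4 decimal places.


Let D = has disease, + = positive test

Given:
- P(D) = 0.0876 (prevalence)
- P(+|D) = 0.9085 (sensitivity)
- P(-|¬D) = 0.8868 (specificity)
- P(+|¬D) = 0.1132 (false positive rate = 1 - specificity)

Step 1: Find P(+)
P(+) = P(+|D)P(D) + P(+|¬D)P(¬D)
     = 0.9085 × 0.0876 + 0.1132 × 0.9124
     = 0.07958460 + 0.10328368
     = 0.18286828

Step 2: Apply Bayes' theorem for P(D|+)
P(D|+) = P(+|D)P(D) / P(+)
       = 0.07958460 / 0.18286828
       = 0.4352


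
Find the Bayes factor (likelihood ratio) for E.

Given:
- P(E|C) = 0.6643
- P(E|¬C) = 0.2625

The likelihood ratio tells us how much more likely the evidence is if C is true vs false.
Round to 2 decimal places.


Likelihood Ratio (LR) = P(E|C) / P(E|¬C)

LR = 0.6643 / 0.2625
   = 2.53

The evidence is 2.53 times more likely if C is true than if C is false.
LR > 1, so observing E raises the odds in favor of C.


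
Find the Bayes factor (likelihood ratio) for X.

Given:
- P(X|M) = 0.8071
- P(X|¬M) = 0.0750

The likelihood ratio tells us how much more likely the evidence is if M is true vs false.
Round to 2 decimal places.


Likelihood Ratio (LR) = P(X|M) / P(X|¬M)

LR = 0.8071 / 0.0750
   = 10.76

The evidence is 10.76 times more likely if M is true than if M is false.
LR > 1, so observing X raises the odds in favor of M.


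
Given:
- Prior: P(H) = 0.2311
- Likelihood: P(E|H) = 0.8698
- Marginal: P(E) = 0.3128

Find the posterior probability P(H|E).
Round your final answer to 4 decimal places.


Using Bayes' theorem:

P(H|E) = P(E|H) × P(H) / P(E)
       = 0.8698 × 0.2311 / 0.3128
       = 0.20101078 / 0.3128
       = 0.6426

The evidence strengthens our belief in H.
Prior: 0.2311 → Posterior: 0.6426


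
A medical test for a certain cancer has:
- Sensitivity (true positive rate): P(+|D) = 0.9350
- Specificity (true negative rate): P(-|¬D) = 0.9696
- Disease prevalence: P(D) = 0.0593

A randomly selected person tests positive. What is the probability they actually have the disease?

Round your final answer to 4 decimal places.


Let D = has disease, + = positive test

Given:
- P(D) = 0.0593 (prevalence)
- P(+|D) = 0.9350 (sensitivity)
- P(-|¬D) = 0.9696 (specificity)
- P(+|¬D) = 0.0304 (false positive rate = 1 - specificity)

Step 1: Find P(+)
P(+) = P(+|D)P(D) + P(+|¬D)P(¬D)
     = 0.9350 × 0.0593 + 0.0304 × 0.9407
     = 0.05544550 + 0.02859728
     = 0.08404278

Step 2: Apply Bayes' theorem for P(D|+)
P(D|+) = P(+|D)P(D) / P(+)
       = 0.05544550 / 0.08404278
       = 0.6597
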